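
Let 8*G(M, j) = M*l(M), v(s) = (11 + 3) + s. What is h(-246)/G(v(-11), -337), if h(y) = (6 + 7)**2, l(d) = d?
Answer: 1352/9 ≈ 150.22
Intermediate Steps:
v(s) = 14 + s
h(y) = 169 (h(y) = 13**2 = 169)
G(M, j) = M**2/8 (G(M, j) = (M*M)/8 = M**2/8)
h(-246)/G(v(-11), -337) = 169/(((14 - 11)**2/8)) = 169/(((1/8)*3**2)) = 169/(((1/8)*9)) = 169/(9/8) = 169*(8/9) = 1352/9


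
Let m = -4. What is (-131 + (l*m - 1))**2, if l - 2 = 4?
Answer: 24336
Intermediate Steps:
l = 6 (l = 2 + 4 = 6)
(-131 + (l*m - 1))**2 = (-131 + (6*(-4) - 1))**2 = (-131 + (-24 - 1))**2 = (-131 - 25)**2 = (-156)**2 = 24336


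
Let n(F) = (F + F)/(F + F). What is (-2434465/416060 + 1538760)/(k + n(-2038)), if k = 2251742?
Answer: 128042810227/187372038516 ≈ 0.68336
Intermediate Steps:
n(F) = 1 (n(F) = (2*F)/((2*F)) = (2*F)*(1/(2*F)) = 1)
(-2434465/416060 + 1538760)/(k + n(-2038)) = (-2434465/416060 + 1538760)/(2251742 + 1) = (-2434465*1/416060 + 1538760)/2251743 = (-486893/83212 + 1538760)*(1/2251743) = (128042810227/83212)*(1/2251743) = 128042810227/187372038516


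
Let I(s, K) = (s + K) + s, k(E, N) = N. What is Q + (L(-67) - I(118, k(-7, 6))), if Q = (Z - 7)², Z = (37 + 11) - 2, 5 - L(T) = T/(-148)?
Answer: 189965/148 ≈ 1283.5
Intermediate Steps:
I(s, K) = K + 2*s (I(s, K) = (K + s) + s = K + 2*s)
L(T) = 5 + T/148 (L(T) = 5 - T/(-148) = 5 - T*(-1)/148 = 5 - (-1)*T/148 = 5 + T/148)
Z = 46 (Z = 48 - 2 = 46)
Q = 1521 (Q = (46 - 7)² = 39² = 1521)
Q + (L(-67) - I(118, k(-7, 6))) = 1521 + ((5 + (1/148)*(-67)) - (6 + 2*118)) = 1521 + ((5 - 67/148) - (6 + 236)) = 1521 + (673/148 - 1*242) = 1521 + (673/148 - 242) = 1521 - 35143/148 = 189965/148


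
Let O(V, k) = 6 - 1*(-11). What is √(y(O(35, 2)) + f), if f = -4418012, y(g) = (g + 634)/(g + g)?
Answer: I*√5107199738/34 ≈ 2101.9*I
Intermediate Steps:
O(V, k) = 17 (O(V, k) = 6 + 11 = 17)
y(g) = (634 + g)/(2*g) (y(g) = (634 + g)/((2*g)) = (634 + g)*(1/(2*g)) = (634 + g)/(2*g))
√(y(O(35, 2)) + f) = √((½)*(634 + 17)/17 - 4418012) = √((½)*(1/17)*651 - 4418012) = √(651/34 - 4418012) = √(-150211757/34) = I*√5107199738/34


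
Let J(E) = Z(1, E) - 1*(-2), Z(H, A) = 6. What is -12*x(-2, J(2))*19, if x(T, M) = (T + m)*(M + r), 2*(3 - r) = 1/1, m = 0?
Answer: 4788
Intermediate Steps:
r = 5/2 (r = 3 - 1/(2*1) = 3 - 1/2 = 5/2 ≈ 2.5000)
J(E) = 8 (J(E) = 6 - 1*(-2) = 6 + 2 = 8)
x(T, M) = T*(5/2 + M) (x(T, M) = (T + 0)*(M + 5/2) = T*(5/2 + M))
-12*x(-2, J(2))*19 = -6*(-2)*(5 + 2*8)*19 = -6*(-2)*(5 + 16)*19 = -6*(-2)*21*19 = -12*(-21)*19 = 252*19 = 4788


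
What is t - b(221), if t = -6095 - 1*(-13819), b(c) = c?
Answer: 7503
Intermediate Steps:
t = 7724 (t = -6095 + 13819 = 7724)
t - b(221) = 7724 - 1*221 = 7724 - 221 = 7503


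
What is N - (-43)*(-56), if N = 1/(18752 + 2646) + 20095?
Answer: 378466427/21398 ≈ 17687.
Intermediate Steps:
N = 429992811/21398 (N = 1/21398 + 20095 = 429992811/21398 ≈ 20095.)
N - (-43)*(-56) = 429992811/21398 - (-43)*(-56) = 429992811/21398 - 1*2408 = 429992811/21398 - 2408 = 378466427/21398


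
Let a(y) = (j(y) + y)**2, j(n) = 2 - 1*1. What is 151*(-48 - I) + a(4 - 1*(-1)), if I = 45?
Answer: -14007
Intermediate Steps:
j(n) = 1 (j(n) = 2 - 1 = 1)
a(y) = (1 + y)**2
151*(-48 - I) + a(4 - 1*(-1)) = 151*(-48 - 1*45) + (1 + (4 - 1*(-1)))**2 = 151*(-48 - 45) + (1 + (4 + 1))**2 = 151*(-93) + (1 + 5)**2 = -14043 + 6**2 = -14043 + 36 = -14007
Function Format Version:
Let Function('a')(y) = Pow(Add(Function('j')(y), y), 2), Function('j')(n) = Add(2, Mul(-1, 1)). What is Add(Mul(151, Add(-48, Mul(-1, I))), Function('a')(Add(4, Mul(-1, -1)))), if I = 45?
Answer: -14007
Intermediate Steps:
Function('j')(n) = 1 (Function('j')(n) = Add(2, -1) = 1)
Function('a')(y) = Pow(Add(1, y), 2)
Add(Mul(151, Add(-48, Mul(-1, I))), Function('a')(Add(4, Mul(-1, -1)))) = Add(Mul(151, Add(-48, Mul(-1, 45))), Pow(Add(1, Add(4, Mul(-1, -1))), 2)) = Add(Mul(151, Add(-48, -45)), Pow(Add(1, Add(4, 1)), 2)) = Add(Mul(151, -93), Pow(Add(1, 5), 2)) = Add(-14043, Pow(6, 2)) = Add(-14043, 36) = -14007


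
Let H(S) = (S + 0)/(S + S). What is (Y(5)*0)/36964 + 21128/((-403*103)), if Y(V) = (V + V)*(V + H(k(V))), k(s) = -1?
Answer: -21128/41509 ≈ -0.50900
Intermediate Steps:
H(S) = ½ (H(S) = S/((2*S)) = S*(1/(2*S)) = ½)
Y(V) = 2*V*(½ + V) (Y(V) = (V + V)*(V + ½) = (2*V)*(½ + V) = 2*V*(½ + V))
(Y(5)*0)/36964 + 21128/((-403*103)) = ((5*(1 + 2*5))*0)/36964 + 21128/((-403*103)) = ((5*(1 + 10))*0)*(1/36964) + 21128/(-41509) = ((5*11)*0)*(1/36964) + 21128*(-1/41509) = (55*0)*(1/36964) - 21128/41509 = 0*(1/36964) - 21128/41509 = 0 - 21128/41509 = -21128/41509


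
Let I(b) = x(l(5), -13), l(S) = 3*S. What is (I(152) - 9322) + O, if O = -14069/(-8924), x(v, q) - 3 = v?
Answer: -83014827/8924 ≈ -9302.4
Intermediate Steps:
x(v, q) = 3 + v
I(b) = 18 (I(b) = 3 + 3*5 = 3 + 15 = 18)
O = 14069/8924 (O = -14069*(-1)/8924 = -1*(-14069/8924) = 14069/8924 ≈ 1.5765)
(I(152) - 9322) + O = (18 - 9322) + 14069/8924 = -9304 + 14069/8924 = -83014827/8924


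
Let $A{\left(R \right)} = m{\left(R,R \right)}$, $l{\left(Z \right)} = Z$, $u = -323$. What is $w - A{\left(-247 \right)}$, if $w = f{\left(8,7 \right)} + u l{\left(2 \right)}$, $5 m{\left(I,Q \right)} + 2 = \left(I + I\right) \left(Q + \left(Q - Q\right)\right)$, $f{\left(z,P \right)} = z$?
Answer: $- \frac{125206}{5} \approx -25041.0$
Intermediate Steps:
$m{\left(I,Q \right)} = - \frac{2}{5} + \frac{2 I Q}{5}$ ($m{\left(I,Q \right)} = - \frac{2}{5} + \frac{\left(I + I\right) \left(Q + \left(Q - Q\right)\right)}{5} = - \frac{2}{5} + \frac{2 I \left(Q + 0\right)}{5} = - \frac{2}{5} + \frac{2 I Q}{5}$)
$A{\left(R \right)} = - \frac{2}{5} + \frac{2 R^{2}}{5}$ ($A{\left(R \right)} = - \frac{2}{5} + \frac{2 R R}{5} = - \frac{2}{5} + \frac{2 R^{2}}{5}$)
$w = -638$ ($w = 8 - 646 = -638$)
$w - A{\left(-247 \right)} = -638 - \left(- \frac{2}{5} + \frac{2 \left(-247\right)^{2}}{5}\right) = -638 - \left(- \frac{2}{5} + \frac{2}{5} \cdot 61009\right) = -638 - \left(- \frac{2}{5} + \frac{122018}{5}\right) = -638 - \frac{122016}{5} = - \frac{125206}{5}$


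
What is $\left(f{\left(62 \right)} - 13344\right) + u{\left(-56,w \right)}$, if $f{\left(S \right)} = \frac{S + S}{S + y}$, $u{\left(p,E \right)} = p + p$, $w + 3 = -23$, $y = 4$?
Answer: $- \frac{443986}{33} \approx -13454.0$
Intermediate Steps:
$w = -26$ ($w = -3 - 23 = -26$)
$u{\left(p,E \right)} = 2 p$
$f{\left(S \right)} = \frac{2 S}{4 + S}$ ($f{\left(S \right)} = \frac{S + S}{S + 4} = \frac{2 S}{4 + S}$)
$\left(f{\left(62 \right)} - 13344\right) + u{\left(-56,w \right)} = \left(2 \cdot 62 \frac{1}{4 + 62} - 13344\right) + 2 \left(-56\right) = \left(2 \cdot 62 \cdot \frac{1}{66} - 13344\right) - 112 = \left(\frac{62}{33} - 13344\right) - 112 = - \frac{440290}{33} - 112 = - \frac{443986}{33}$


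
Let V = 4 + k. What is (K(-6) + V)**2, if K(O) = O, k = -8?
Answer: 100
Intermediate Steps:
V = -4 (V = 4 - 8 = -4)
(K(-6) + V)**2 = (-6 - 4)**2 = (-10)**2 = 100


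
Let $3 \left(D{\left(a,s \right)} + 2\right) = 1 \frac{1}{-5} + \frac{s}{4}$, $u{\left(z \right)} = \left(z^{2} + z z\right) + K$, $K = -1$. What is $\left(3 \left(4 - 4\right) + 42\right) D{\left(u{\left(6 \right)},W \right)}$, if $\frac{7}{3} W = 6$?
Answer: $- \frac{389}{5} \approx -77.8$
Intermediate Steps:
$W = \frac{18}{7}$ ($W = \frac{3}{7} \cdot 6 = \frac{18}{7} \approx 2.5714$)
$u{\left(z \right)} = -1 + 2 z^{2}$ ($u{\left(z \right)} = \left(z^{2} + z z\right) - 1 = \left(z^{2} + z^{2}\right) - 1 = 2 z^{2} - 1 = -1 + 2 z^{2}$)
$D{\left(a,s \right)} = - \frac{31}{15} + \frac{s}{12}$ ($D{\left(a,s \right)} = -2 + \frac{1 \frac{1}{-5} + \frac{s}{4}}{3} = -2 + \frac{1 \left(- \frac{1}{5}\right) + s \frac{1}{4}}{3} = -2 + \frac{- \frac{1}{5} + \frac{s}{4}}{3} = -2 + \left(- \frac{1}{15} + \frac{s}{12}\right) = - \frac{31}{15} + \frac{s}{12}$)
$\left(3 \left(4 - 4\right) + 42\right) D{\left(u{\left(6 \right)},W \right)} = \left(3 \left(4 - 4\right) + 42\right) \left(- \frac{31}{15} + \frac{1}{12} \cdot \frac{18}{7}\right) = \left(3 \cdot 0 + 42\right) \left(- \frac{31}{15} + \frac{3}{14}\right) = \left(0 + 42\right) \left(- \frac{389}{210}\right) = 42 \left(- \frac{389}{210}\right) = - \frac{389}{5}$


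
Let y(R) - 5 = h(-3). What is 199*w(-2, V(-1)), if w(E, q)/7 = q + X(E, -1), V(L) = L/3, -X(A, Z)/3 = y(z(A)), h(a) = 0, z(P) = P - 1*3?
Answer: -64078/3 ≈ -21359.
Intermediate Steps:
z(P) = -3 + P (z(P) = P - 3 = -3 + P)
y(R) = 5 (y(R) = 5 + 0 = 5)
X(A, Z) = -15 (X(A, Z) = -3*5 = -15)
V(L) = L/3 (V(L) = L*(⅓) = L/3)
w(E, q) = -105 + 7*q (w(E, q) = 7*(q - 15) = 7*(-15 + q) = -105 + 7*q)
199*w(-2, V(-1)) = 199*(-105 + 7*((⅓)*(-1))) = 199*(-105 + 7*(-⅓)) = 199*(-105 - 7/3) = 199*(-322/3) = -64078/3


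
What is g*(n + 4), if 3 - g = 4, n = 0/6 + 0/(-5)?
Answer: -4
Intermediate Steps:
n = 0 (n = 0*(⅙) + 0*(-⅕) = 0 + 0 = 0)
g = -1 (g = 3 - 1*4 = 3 - 4 = -1)
g*(n + 4) = -(0 + 4) = -1*4 = -4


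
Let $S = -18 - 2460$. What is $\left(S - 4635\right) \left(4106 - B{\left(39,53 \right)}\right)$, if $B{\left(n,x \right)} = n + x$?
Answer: $-28551582$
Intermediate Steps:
$S = -2478$ ($S = -18 - 2460 = -2478$)
$\left(S - 4635\right) \left(4106 - B{\left(39,53 \right)}\right) = \left(-2478 - 4635\right) \left(4106 - \left(39 + 53\right)\right) = - 7113 \left(4106 - 92\right) = \left(-7113\right) 4014 = -28551582$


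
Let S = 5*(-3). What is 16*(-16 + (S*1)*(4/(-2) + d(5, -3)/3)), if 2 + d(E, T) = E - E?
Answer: 384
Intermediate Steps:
d(E, T) = -2 (d(E, T) = -2 + (E - E) = -2 + 0 = -2)
S = -15
16*(-16 + (S*1)*(4/(-2) + d(5, -3)/3)) = 16*(-16 + (-15*1)*(4/(-2) - 2/3)) = 16*(-16 - 15*(4*(-½) - 2*⅓)) = 16*(-16 - 15*(-2 - ⅔)) = 16*(-16 - 15*(-8/3)) = 16*(-16 + 40) = 16*24 = 384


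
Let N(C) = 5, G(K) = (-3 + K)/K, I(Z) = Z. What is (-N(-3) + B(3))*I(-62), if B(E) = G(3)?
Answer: 310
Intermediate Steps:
G(K) = (-3 + K)/K
B(E) = 0 (B(E) = (-3 + 3)/3 = (⅓)*0 = 0)
(-N(-3) + B(3))*I(-62) = (-1*5 + 0)*(-62) = (-5 + 0)*(-62) = -5*(-62) = 310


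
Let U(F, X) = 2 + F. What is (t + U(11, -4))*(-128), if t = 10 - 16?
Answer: -896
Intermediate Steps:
t = -6
(t + U(11, -4))*(-128) = (-6 + (2 + 11))*(-128) = (-6 + 13)*(-128) = 7*(-128) = -896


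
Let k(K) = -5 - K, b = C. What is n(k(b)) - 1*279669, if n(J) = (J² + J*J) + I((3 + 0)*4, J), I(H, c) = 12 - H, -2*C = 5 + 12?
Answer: -559289/2 ≈ -2.7964e+5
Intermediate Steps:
C = -17/2 (C = -(5 + 12)/2 = -½*17 = -17/2 ≈ -8.5000)
b = -17/2 ≈ -8.5000
n(J) = 2*J² (n(J) = (J² + J*J) + (12 - (3 + 0)*4) = (J² + J²) + (12 - 3*4) = 2*J² + (12 - 1*12) = 2*J² + (12 - 12) = 2*J² + 0 = 2*J²)
n(k(b)) - 1*279669 = 2*(-5 - 1*(-17/2))² - 1*279669 = 2*(-5 + 17/2)² - 279669 = 2*(7/2)² - 279669 = 2*(49/4) - 279669 = 49/2 - 279669 = -559289/2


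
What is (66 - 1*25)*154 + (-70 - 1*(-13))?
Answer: 6257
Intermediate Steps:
(66 - 1*25)*154 + (-70 - 1*(-13)) = (66 - 25)*154 + (-70 + 13) = 41*154 - 57 = 6314 - 57 = 6257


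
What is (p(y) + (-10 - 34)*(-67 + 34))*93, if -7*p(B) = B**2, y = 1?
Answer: 945159/7 ≈ 1.3502e+5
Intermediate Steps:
p(B) = -B**2/7
(p(y) + (-10 - 34)*(-67 + 34))*93 = (-1/7*1**2 + (-10 - 34)*(-67 + 34))*93 = (-1/7*1 - 44*(-33))*93 = (-1/7 + 1452)*93 = (10163/7)*93 = 945159/7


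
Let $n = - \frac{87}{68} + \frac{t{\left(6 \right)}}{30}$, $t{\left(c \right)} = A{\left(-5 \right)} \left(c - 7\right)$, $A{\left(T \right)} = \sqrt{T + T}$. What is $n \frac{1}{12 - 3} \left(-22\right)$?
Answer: $\frac{319}{102} + \frac{11 i \sqrt{10}}{135} \approx 3.1275 + 0.25767 i$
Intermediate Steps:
$A{\left(T \right)} = \sqrt{2} \sqrt{T}$ ($A{\left(T \right)} = \sqrt{2 T} = \sqrt{2} \sqrt{T}$)
$t{\left(c \right)} = i \sqrt{10} \left(-7 + c\right)$ ($t{\left(c \right)} = \sqrt{2} \sqrt{-5} \left(c - 7\right) = \sqrt{2} i \sqrt{5} \left(-7 + c\right) = i \sqrt{10} \left(-7 + c\right)$)
$n = - \frac{87}{68} - \frac{i \sqrt{10}}{30}$ ($n = - \frac{87}{68} + \frac{i \sqrt{10} \left(-7 + 6\right)}{30} = \left(-87\right) \frac{1}{68} + i \sqrt{10} \left(-1\right) \frac{1}{30} = - \frac{87}{68} + - i \sqrt{10} \cdot \frac{1}{30} = - \frac{87}{68} - \frac{i \sqrt{10}}{30} \approx -1.2794 - 0.10541 i$)
$n \frac{1}{12 - 3} \left(-22\right) = \left(- \frac{87}{68} - \frac{i \sqrt{10}}{30}\right) \frac{1}{12 - 3} \left(-22\right) = \left(- \frac{87}{68} - \frac{i \sqrt{10}}{30}\right) \frac{1}{9} \left(-22\right) = \left(- \frac{87}{68} - \frac{i \sqrt{10}}{30}\right) \left(- \frac{22}{9}\right) = \frac{319}{102} + \frac{11 i \sqrt{10}}{135}$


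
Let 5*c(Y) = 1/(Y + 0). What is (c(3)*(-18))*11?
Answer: -66/5 ≈ -13.200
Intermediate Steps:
c(Y) = 1/(5*Y) (c(Y) = 1/(5*(Y + 0)) = 1/(5*Y))
(c(3)*(-18))*11 = (((1/5)/3)*(-18))*11 = (((1/5)*(1/3))*(-18))*11 = ((1/15)*(-18))*11 = -6/5*11 = -66/5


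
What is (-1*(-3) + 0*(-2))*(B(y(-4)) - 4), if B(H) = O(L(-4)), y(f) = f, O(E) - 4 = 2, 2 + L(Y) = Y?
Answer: 6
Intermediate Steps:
L(Y) = -2 + Y
O(E) = 6 (O(E) = 4 + 2 = 6)
B(H) = 6
(-1*(-3) + 0*(-2))*(B(y(-4)) - 4) = (-1*(-3) + 0*(-2))*(6 - 4) = (3 + 0)*2 = 3*2 = 6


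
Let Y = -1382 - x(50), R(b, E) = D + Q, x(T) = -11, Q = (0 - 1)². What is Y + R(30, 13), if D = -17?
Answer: -1387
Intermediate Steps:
Q = 1 (Q = (-1)² = 1)
R(b, E) = -16 (R(b, E) = -17 + 1 = -16)
Y = -1371 (Y = -1382 - 1*(-11) = -1382 + 11 = -1371)
Y + R(30, 13) = -1371 - 16 = -1387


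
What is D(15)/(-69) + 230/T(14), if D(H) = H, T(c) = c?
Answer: 2610/161 ≈ 16.211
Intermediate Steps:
D(15)/(-69) + 230/T(14) = 15/(-69) + 230/14 = 15*(-1/69) + 230*(1/14) = -5/23 + 115/7 = 2610/161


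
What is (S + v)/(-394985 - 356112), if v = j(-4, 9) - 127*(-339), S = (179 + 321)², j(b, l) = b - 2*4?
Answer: -293041/751097 ≈ -0.39015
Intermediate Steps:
j(b, l) = -8 + b (j(b, l) = b - 8 = -8 + b)
S = 250000 (S = 500² = 250000)
v = 43041 (v = (-8 - 4) - 127*(-339) = -12 + 43053 = 43041)
(S + v)/(-394985 - 356112) = (250000 + 43041)/(-394985 - 356112) = 293041/(-751097) = 293041*(-1/751097) = -293041/751097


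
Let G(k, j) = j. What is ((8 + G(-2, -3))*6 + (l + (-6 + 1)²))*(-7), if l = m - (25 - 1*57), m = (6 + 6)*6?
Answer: -1113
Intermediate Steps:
m = 72 (m = 12*6 = 72)
l = 104 (l = 72 - (25 - 1*57) = 72 - (25 - 57) = 72 - 1*(-32) = 72 + 32 = 104)
((8 + G(-2, -3))*6 + (l + (-6 + 1)²))*(-7) = ((8 - 3)*6 + (104 + (-6 + 1)²))*(-7) = (5*6 + (104 + (-5)²))*(-7) = (30 + (104 + 25))*(-7) = (30 + 129)*(-7) = 159*(-7) = -1113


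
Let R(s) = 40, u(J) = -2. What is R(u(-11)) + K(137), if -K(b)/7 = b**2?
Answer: -131343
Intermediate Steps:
K(b) = -7*b**2
R(u(-11)) + K(137) = 40 - 7*137**2 = 40 - 7*18769 = 40 - 131383 = -131343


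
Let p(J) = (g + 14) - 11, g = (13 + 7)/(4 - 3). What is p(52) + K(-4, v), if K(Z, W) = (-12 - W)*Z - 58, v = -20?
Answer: -67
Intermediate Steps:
g = 20 (g = 20/1 = 20*1 = 20)
K(Z, W) = -58 + Z*(-12 - W) (K(Z, W) = Z*(-12 - W) - 58 = -58 + Z*(-12 - W))
p(J) = 23 (p(J) = (20 + 14) - 11 = 34 - 11 = 23)
p(52) + K(-4, v) = 23 + (-58 - 12*(-4) - 1*(-20)*(-4)) = 23 + (-58 + 48 - 80) = 23 - 90 = -67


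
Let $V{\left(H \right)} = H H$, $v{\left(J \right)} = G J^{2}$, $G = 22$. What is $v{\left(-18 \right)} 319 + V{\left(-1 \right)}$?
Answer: $2273833$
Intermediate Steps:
$v{\left(J \right)} = 22 J^{2}$
$V{\left(H \right)} = H^{2}$
$v{\left(-18 \right)} 319 + V{\left(-1 \right)} = 22 \left(-18\right)^{2} \cdot 319 + \left(-1\right)^{2} = 22 \cdot 324 \cdot 319 + 1 = 7128 \cdot 319 + 1 = 2273832 + 1 = 2273833$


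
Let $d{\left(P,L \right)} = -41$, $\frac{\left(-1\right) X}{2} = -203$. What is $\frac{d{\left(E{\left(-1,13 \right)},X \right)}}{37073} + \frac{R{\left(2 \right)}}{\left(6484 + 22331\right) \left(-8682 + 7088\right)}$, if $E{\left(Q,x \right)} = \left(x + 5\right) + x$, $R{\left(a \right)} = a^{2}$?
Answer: $- \frac{941661901}{851402020515} \approx -0.001106$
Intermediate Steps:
$X = 406$ ($X = \left(-2\right) \left(-203\right) = 406$)
$E{\left(Q,x \right)} = 5 + 2 x$ ($E{\left(Q,x \right)} = \left(5 + x\right) + x = 5 + 2 x$)
$\frac{d{\left(E{\left(-1,13 \right)},X \right)}}{37073} + \frac{R{\left(2 \right)}}{\left(6484 + 22331\right) \left(-8682 + 7088\right)} = - \frac{41}{37073} + \frac{2^{2}}{\left(6484 + 22331\right) \left(-8682 + 7088\right)} = \left(-41\right) \frac{1}{37073} + \frac{4}{28815 \left(-1594\right)} = - \frac{41}{37073} + \frac{4}{-45931110} = - \frac{41}{37073} + 4 \left(- \frac{1}{45931110}\right) = - \frac{41}{37073} - \frac{2}{22965555} = - \frac{941661901}{851402020515}$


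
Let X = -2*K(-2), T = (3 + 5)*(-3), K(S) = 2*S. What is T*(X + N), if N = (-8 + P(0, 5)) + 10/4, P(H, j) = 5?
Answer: -180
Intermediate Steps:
N = -½ (N = (-8 + 5) + 10/4 = -3 + 10*(¼) = -3 + 5/2 = -½ ≈ -0.50000)
T = -24 (T = 8*(-3) = -24)
X = 8 (X = -4*(-2) = -2*(-4) = 8)
T*(X + N) = -24*(8 - ½) = -24*15/2 = -180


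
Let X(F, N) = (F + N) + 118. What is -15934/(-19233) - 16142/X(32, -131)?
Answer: -310156340/365427 ≈ -848.75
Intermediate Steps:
X(F, N) = 118 + F + N
-15934/(-19233) - 16142/X(32, -131) = -15934/(-19233) - 16142/(118 + 32 - 131) = -15934*(-1/19233) - 16142/19 = 15934/19233 - 16142*1/19 = 15934/19233 - 16142/19 = -310156340/365427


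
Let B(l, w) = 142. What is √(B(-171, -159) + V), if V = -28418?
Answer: 2*I*√7069 ≈ 168.15*I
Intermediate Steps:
√(B(-171, -159) + V) = √(142 - 28418) = √(-28276) = 2*I*√7069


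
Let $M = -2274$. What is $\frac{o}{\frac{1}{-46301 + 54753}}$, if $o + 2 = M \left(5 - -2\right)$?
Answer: $-134555840$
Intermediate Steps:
$o = -15920$ ($o = -2 - 2274 \left(5 - -2\right) = -2 - 2274 \left(5 + 2\right) = -2 - 15918 = -15920$)
$\frac{o}{\frac{1}{-46301 + 54753}} = - \frac{15920}{\frac{1}{-46301 + 54753}} = - \frac{15920}{\frac{1}{8452}} = - 15920 \frac{1}{\frac{1}{8452}} = \left(-15920\right) 8452 = -134555840$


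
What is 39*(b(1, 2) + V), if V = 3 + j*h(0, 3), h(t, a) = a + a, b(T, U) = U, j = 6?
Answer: 1599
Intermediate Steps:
h(t, a) = 2*a
V = 39 (V = 3 + 6*(2*3) = 3 + 6*6 = 3 + 36 = 39)
39*(b(1, 2) + V) = 39*(2 + 39) = 39*41 = 1599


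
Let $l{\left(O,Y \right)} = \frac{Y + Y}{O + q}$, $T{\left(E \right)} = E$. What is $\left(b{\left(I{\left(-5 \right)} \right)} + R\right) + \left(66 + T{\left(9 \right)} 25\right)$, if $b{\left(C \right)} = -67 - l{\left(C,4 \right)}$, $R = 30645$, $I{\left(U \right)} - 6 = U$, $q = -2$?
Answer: $30877$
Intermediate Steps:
$I{\left(U \right)} = 6 + U$
$l{\left(O,Y \right)} = \frac{2 Y}{-2 + O}$ ($l{\left(O,Y \right)} = \frac{Y + Y}{O - 2} = \frac{2 Y}{-2 + O}$)
$b{\left(C \right)} = -67 - \frac{8}{-2 + C}$ ($b{\left(C \right)} = -67 - 2 \cdot 4 \frac{1}{-2 + C} = -67 - \frac{8}{-2 + C}$)
$\left(b{\left(I{\left(-5 \right)} \right)} + R\right) + \left(66 + T{\left(9 \right)} 25\right) = \left(\frac{126 - 67 \left(6 - 5\right)}{-2 + \left(6 - 5\right)} + 30645\right) + \left(66 + 9 \cdot 25\right) = \left(\frac{126 - 67}{-2 + 1} + 30645\right) + \left(66 + 225\right) = \left(\frac{126 - 67}{-1} + 30645\right) + 291 = \left(\left(-1\right) 59 + 30645\right) + 291 = \left(-59 + 30645\right) + 291 = 30586 + 291 = 30877$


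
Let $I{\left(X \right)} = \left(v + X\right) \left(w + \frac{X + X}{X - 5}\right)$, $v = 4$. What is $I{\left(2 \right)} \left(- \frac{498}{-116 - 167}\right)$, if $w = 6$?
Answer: $\frac{13944}{283} \approx 49.272$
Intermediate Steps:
$I{\left(X \right)} = \left(4 + X\right) \left(6 + \frac{2 X}{-5 + X}\right)$ ($I{\left(X \right)} = \left(4 + X\right) \left(6 + \frac{X + X}{X - 5}\right) = \left(4 + X\right) \left(6 + \frac{2 X}{-5 + X}\right)$)
$I{\left(2 \right)} \left(- \frac{498}{-116 - 167}\right) = \frac{2 \left(-60 + 2 + 4 \cdot 2^{2}\right)}{-5 + 2} \left(- \frac{498}{-116 - 167}\right) = \frac{2 \left(-60 + 2 + 4 \cdot 4\right)}{-3} \left(- \frac{498}{-116 - 167}\right) = 2 \left(- \frac{1}{3}\right) \left(-60 + 2 + 16\right) \left(- \frac{498}{-283}\right) = 2 \left(- \frac{1}{3}\right) \left(-42\right) \left(\left(-498\right) \left(- \frac{1}{283}\right)\right) = 28 \cdot \frac{498}{283} = \frac{13944}{283}$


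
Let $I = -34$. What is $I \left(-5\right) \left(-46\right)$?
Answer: $-7820$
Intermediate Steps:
$I \left(-5\right) \left(-46\right) = \left(-34\right) \left(-5\right) \left(-46\right) = 170 \left(-46\right) = -7820$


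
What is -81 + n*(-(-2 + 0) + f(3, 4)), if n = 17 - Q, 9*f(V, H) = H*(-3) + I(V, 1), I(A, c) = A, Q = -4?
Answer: -60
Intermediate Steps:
f(V, H) = -H/3 + V/9 (f(V, H) = (H*(-3) + V)/9 = (-3*H + V)/9 = (V - 3*H)/9 = -H/3 + V/9)
n = 21 (n = 17 - 1*(-4) = 17 + 4 = 21)
-81 + n*(-(-2 + 0) + f(3, 4)) = -81 + 21*(-(-2 + 0) + (-1/3*4 + (1/9)*3)) = -81 + 21*(-1*(-2) + (-4/3 + 1/3)) = -81 + 21*(2 - 1) = -81 + 21*1 = -81 + 21 = -60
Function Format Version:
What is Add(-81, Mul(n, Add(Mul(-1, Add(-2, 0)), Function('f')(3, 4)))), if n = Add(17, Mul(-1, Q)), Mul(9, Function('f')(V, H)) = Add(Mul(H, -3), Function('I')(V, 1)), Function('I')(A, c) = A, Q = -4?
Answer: -60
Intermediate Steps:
Function('f')(V, H) = Add(Mul(Rational(-1, 3), H), Mul(Rational(1, 9), V)) (Function('f')(V, H) = Mul(Rational(1, 9), Add(Mul(H, -3), V)) = Mul(Rational(1, 9), Add(Mul(-3, H), V)) = Mul(Rational(1, 9), Add(V, Mul(-3, H))) = Add(Mul(Rational(-1, 3), H), Mul(Rational(1, 9), V)))
n = 21 (n = Add(17, Mul(-1, -4)) = Add(17, 4) = 21)
Add(-81, Mul(n, Add(Mul(-1, Add(-2, 0)), Function('f')(3, 4)))) = Add(-81, Mul(21, Add(Mul(-1, Add(-2, 0)), Add(Mul(Rational(-1, 3), 4), Mul(Rational(1, 9), 3))))) = Add(-81, Mul(21, Add(Mul(-1, -2), Add(Rational(-4, 3), Rational(1, 3))))) = Add(-81, Mul(21, Add(2, -1))) = Add(-81, Mul(21, 1)) = Add(-81, 21) = -60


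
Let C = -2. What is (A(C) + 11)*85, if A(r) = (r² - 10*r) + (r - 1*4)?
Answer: 2465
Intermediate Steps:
A(r) = -4 + r² - 9*r (A(r) = (r² - 10*r) + (r - 4) = (r² - 10*r) + (-4 + r) = -4 + r² - 9*r)
(A(C) + 11)*85 = ((-4 + (-2)² - 9*(-2)) + 11)*85 = ((-4 + 4 + 18) + 11)*85 = (18 + 11)*85 = 29*85 = 2465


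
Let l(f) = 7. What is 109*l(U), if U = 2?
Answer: 763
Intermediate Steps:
109*l(U) = 109*7 = 763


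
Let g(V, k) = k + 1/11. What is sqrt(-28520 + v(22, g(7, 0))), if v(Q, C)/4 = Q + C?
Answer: 2*I*sqrt(860057)/11 ≈ 168.62*I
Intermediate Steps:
g(V, k) = 1/11 + k (g(V, k) = k + 1/11 = 1/11 + k)
v(Q, C) = 4*C + 4*Q (v(Q, C) = 4*(Q + C) = 4*(C + Q) = 4*C + 4*Q)
sqrt(-28520 + v(22, g(7, 0))) = sqrt(-28520 + (4*(1/11 + 0) + 4*22)) = sqrt(-28520 + (4*(1/11) + 88)) = sqrt(-28520 + (4/11 + 88)) = sqrt(-28520 + 972/11) = sqrt(-312748/11) = 2*I*sqrt(860057)/11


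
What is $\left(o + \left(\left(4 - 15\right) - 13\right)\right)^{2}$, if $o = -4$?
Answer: $784$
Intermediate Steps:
$\left(o + \left(\left(4 - 15\right) - 13\right)\right)^{2} = \left(-4 + \left(\left(4 - 15\right) - 13\right)\right)^{2} = \left(-4 - 24\right)^{2} = \left(-28\right)^{2} = 784$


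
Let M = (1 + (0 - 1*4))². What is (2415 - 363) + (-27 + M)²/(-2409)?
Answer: 1647648/803 ≈ 2051.9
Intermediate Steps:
M = 9 (M = (1 + (0 - 4))² = (1 - 4)² = (-3)² = 9)
(2415 - 363) + (-27 + M)²/(-2409) = (2415 - 363) + (-27 + 9)²/(-2409) = 2052 + (-18)²*(-1/2409) = 2052 + 324*(-1/2409) = 2052 - 108/803 = 1647648/803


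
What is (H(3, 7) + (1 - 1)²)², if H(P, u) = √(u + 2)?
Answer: 9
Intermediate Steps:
H(P, u) = √(2 + u)
(H(3, 7) + (1 - 1)²)² = (√(2 + 7) + (1 - 1)²)² = (√9 + 0²)² = (3 + 0)² = 3² = 9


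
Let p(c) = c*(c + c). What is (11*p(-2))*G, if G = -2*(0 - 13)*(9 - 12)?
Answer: -6864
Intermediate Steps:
p(c) = 2*c**2 (p(c) = c*(2*c) = 2*c**2)
G = -78 (G = -(-26)*(-3) = -2*39 = -78)
(11*p(-2))*G = (11*(2*(-2)**2))*(-78) = (11*(2*4))*(-78) = (11*8)*(-78) = 88*(-78) = -6864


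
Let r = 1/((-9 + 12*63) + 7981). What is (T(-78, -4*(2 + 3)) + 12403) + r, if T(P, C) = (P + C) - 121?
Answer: 106341953/8728 ≈ 12184.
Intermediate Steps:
T(P, C) = -121 + C + P (T(P, C) = (C + P) - 121 = -121 + C + P)
r = 1/8728 (r = 1/((-9 + 756) + 7981) = 1/(747 + 7981) = 1/8728 ≈ 0.00011457)
(T(-78, -4*(2 + 3)) + 12403) + r = ((-121 - 4*(2 + 3) - 78) + 12403) + 1/8728 = ((-121 - 4*5 - 78) + 12403) + 1/8728 = ((-121 - 20 - 78) + 12403) + 1/8728 = (-219 + 12403) + 1/8728 = 12184 + 1/8728 = 106341953/8728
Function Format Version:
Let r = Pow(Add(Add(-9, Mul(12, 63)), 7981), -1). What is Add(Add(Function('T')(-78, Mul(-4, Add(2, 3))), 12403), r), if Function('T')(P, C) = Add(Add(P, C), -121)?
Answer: Rational(106341953, 8728) ≈ 12184.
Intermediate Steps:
Function('T')(P, C) = Add(-121, C, P) (Function('T')(P, C) = Add(Add(C, P), -121) = Add(-121, C, P))
r = Rational(1, 8728) (r = Pow(Add(Add(-9, 756), 7981), -1) = Pow(Add(747, 7981), -1) = Pow(8728, -1) = Rational(1, 8728) ≈ 0.00011457)
Add(Add(Function('T')(-78, Mul(-4, Add(2, 3))), 12403), r) = Add(Add(Add(-121, Mul(-4, Add(2, 3)), -78), 12403), Rational(1, 8728)) = Add(Add(Add(-121, Mul(-4, 5), -78), 12403), Rational(1, 8728)) = Add(Add(Add(-121, -20, -78), 12403), Rational(1, 8728)) = Add(Add(-219, 12403), Rational(1, 8728)) = Add(12184, Rational(1, 8728)) = Rational(106341953, 8728)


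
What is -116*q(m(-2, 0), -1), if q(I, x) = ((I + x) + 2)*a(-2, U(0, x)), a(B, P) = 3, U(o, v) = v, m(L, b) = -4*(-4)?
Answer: -5916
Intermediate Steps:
m(L, b) = 16
q(I, x) = 6 + 3*I + 3*x (q(I, x) = ((I + x) + 2)*3 = (2 + I + x)*3 = 6 + 3*I + 3*x)
-116*q(m(-2, 0), -1) = -116*(6 + 3*16 + 3*(-1)) = -116*(6 + 48 - 3) = -116*51 = -5916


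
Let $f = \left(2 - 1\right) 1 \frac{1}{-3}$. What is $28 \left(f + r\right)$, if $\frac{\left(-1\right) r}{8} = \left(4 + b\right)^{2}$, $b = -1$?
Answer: $- \frac{6076}{3} \approx -2025.3$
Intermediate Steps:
$f = - \frac{1}{3}$ ($f = 1 \cdot 1 \left(- \frac{1}{3}\right) = 1 \left(- \frac{1}{3}\right) = - \frac{1}{3} \approx -0.33333$)
$r = -72$ ($r = - 8 \left(4 - 1\right)^{2} = - 8 \cdot 3^{2} = \left(-8\right) 9 = -72$)
$28 \left(f + r\right) = 28 \left(- \frac{1}{3} - 72\right) = 28 \left(- \frac{217}{3}\right) = - \frac{6076}{3}$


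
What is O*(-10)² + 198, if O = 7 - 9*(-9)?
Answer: 8998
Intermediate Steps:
O = 88 (O = 7 + 81 = 88)
O*(-10)² + 198 = 88*(-10)² + 198 = 88*100 + 198 = 8800 + 198 = 8998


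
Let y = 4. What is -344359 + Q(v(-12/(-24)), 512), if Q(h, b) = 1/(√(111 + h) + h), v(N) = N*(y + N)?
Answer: -198695155/577 + 8*√453/1731 ≈ -3.4436e+5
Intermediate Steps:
v(N) = N*(4 + N)
Q(h, b) = 1/(h + √(111 + h))
-344359 + Q(v(-12/(-24)), 512) = -344359 + 1/((-12/(-24))*(4 - 12/(-24)) + √(111 + (-12/(-24))*(4 - 12/(-24)))) = -344359 + 1/((-12*(-1/24))*(4 - 12*(-1/24)) + √(111 + (-12*(-1/24))*(4 - 12*(-1/24)))) = -344359 + 1/((4 + ½)/2 + √(111 + (4 + ½)/2)) = -344359 + 1/((½)*(9/2) + √(111 + (½)*(9/2))) = -344359 + 1/(9/4 + √(111 + 9/4)) = -344359 + 1/(9/4 + √(453/4)) = -344359 + 1/(9/4 + √453/2)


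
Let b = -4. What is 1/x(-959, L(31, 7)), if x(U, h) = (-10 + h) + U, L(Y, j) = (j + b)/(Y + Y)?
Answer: -62/60075 ≈ -0.0010320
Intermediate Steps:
L(Y, j) = (-4 + j)/(2*Y) (L(Y, j) = (j - 4)/(Y + Y) = (-4 + j)/((2*Y)) = (-4 + j)*(1/(2*Y)) = (-4 + j)/(2*Y))
x(U, h) = -10 + U + h
1/x(-959, L(31, 7)) = 1/(-10 - 959 + (½)*(-4 + 7)/31) = 1/(-10 - 959 + (½)*(1/31)*3) = 1/(-10 - 959 + 3/62) = 1/(-60075/62) = -62/60075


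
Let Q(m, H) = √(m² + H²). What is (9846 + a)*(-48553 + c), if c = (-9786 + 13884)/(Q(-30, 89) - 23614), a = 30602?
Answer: -365027569584266752/185870725 - 55251968*√8821/185870725 ≈ -1.9639e+9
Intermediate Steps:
Q(m, H) = √(H² + m²)
c = 4098/(-23614 + √8821) (c = (-9786 + 13884)/(√(89² + (-30)²) - 23614) = 4098/(√(7921 + 900) - 23614) = 4098/(√8821 - 23614) = 4098/(-23614 + √8821) ≈ -0.17423)
(9846 + a)*(-48553 + c) = (9846 + 30602)*(-48553 + (-32256724/185870725 - 1366*√8821/185870725)) = 40448*(-9024613567649/185870725 - 1366*√8821/185870725) = -365027569584266752/185870725 - 55251968*√8821/185870725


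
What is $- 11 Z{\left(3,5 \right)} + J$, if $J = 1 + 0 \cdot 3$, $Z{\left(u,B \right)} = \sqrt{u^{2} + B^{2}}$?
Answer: $1 - 11 \sqrt{34} \approx -63.141$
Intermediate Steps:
$Z{\left(u,B \right)} = \sqrt{B^{2} + u^{2}}$
$J = 1$ ($J = 1 + 0 = 1$)
$- 11 Z{\left(3,5 \right)} + J = - 11 \sqrt{5^{2} + 3^{2}} + 1 = - 11 \sqrt{25 + 9} + 1 = - 11 \sqrt{34} + 1 = 1 - 11 \sqrt{34}$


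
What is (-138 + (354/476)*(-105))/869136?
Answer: -2449/9850208 ≈ -0.00024862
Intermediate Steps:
(-138 + (354/476)*(-105))/869136 = (-138 + (354*(1/476))*(-105))*(1/869136) = (-138 + (177/238)*(-105))*(1/869136) = (-138 - 2655/34)*(1/869136) = -7347/34*1/869136 = -2449/9850208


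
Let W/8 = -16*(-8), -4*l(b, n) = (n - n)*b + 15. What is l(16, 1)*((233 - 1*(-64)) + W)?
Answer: -19815/4 ≈ -4953.8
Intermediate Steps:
l(b, n) = -15/4 (l(b, n) = -((n - n)*b + 15)/4 = -(0*b + 15)/4 = -(0 + 15)/4 = -¼*15 = -15/4)
W = 1024 (W = 8*(-16*(-8)) = 8*128 = 1024)
l(16, 1)*((233 - 1*(-64)) + W) = -15*((233 - 1*(-64)) + 1024)/4 = -15*((233 + 64) + 1024)/4 = -15*(297 + 1024)/4 = -15/4*1321 = -19815/4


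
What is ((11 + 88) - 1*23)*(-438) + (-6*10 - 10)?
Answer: -33358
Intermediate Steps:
((11 + 88) - 1*23)*(-438) + (-6*10 - 10) = (99 - 23)*(-438) + (-60 - 10) = 76*(-438) - 70 = -33288 - 70 = -33358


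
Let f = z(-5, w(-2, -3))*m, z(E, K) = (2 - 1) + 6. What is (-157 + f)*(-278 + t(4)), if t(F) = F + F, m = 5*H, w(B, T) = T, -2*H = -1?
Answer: 37665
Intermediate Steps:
H = ½ (H = -½*(-1) = ½ ≈ 0.50000)
m = 5/2 (m = 5*(½) = 5/2 ≈ 2.5000)
z(E, K) = 7 (z(E, K) = 1 + 6 = 7)
f = 35/2 (f = 7*(5/2) = 35/2 ≈ 17.500)
t(F) = 2*F
(-157 + f)*(-278 + t(4)) = (-157 + 35/2)*(-278 + 2*4) = -279*(-278 + 8)/2 = -279/2*(-270) = 37665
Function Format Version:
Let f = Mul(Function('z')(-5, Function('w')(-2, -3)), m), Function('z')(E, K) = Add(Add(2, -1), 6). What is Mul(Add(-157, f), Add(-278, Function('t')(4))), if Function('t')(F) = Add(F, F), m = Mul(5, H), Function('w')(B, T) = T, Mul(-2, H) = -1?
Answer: 37665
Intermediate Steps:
H = Rational(1, 2) (H = Mul(Rational(-1, 2), -1) = Rational(1, 2) ≈ 0.50000)
m = Rational(5, 2) (m = Mul(5, Rational(1, 2)) = Rational(5, 2) ≈ 2.5000)
Function('z')(E, K) = 7 (Function('z')(E, K) = Add(1, 6) = 7)
f = Rational(35, 2) (f = Mul(7, Rational(5, 2)) = Rational(35, 2) ≈ 17.500)
Function('t')(F) = Mul(2, F)
Mul(Add(-157, f), Add(-278, Function('t')(4))) = Mul(Add(-157, Rational(35, 2)), Add(-278, Mul(2, 4))) = Mul(Rational(-279, 2), Add(-278, 8)) = Mul(Rational(-279, 2), -270) = 37665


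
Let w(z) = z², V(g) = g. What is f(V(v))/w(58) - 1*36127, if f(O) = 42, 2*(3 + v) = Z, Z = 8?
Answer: -60765593/1682 ≈ -36127.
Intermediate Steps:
v = 1 (v = -3 + (½)*8 = -3 + 4 = 1)
f(V(v))/w(58) - 1*36127 = 42/(58²) - 1*36127 = 42/3364 - 36127 = 42*(1/3364) - 36127 = 21/1682 - 36127 = -60765593/1682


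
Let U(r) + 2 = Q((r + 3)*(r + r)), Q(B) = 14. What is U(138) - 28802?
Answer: -28790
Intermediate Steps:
U(r) = 12 (U(r) = -2 + 14 = 12)
U(138) - 28802 = 12 - 28802 = -28790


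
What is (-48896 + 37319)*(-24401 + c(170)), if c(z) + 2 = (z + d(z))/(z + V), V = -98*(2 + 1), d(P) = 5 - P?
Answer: 35031735729/124 ≈ 2.8251e+8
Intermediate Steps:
V = -294 (V = -98*3 = -294)
c(z) = -2 + 5/(-294 + z) (c(z) = -2 + (z + (5 - z))/(z - 294) = -2 + 5/(-294 + z))
(-48896 + 37319)*(-24401 + c(170)) = (-48896 + 37319)*(-24401 + (593 - 2*170)/(-294 + 170)) = -11577*(-24401 + (593 - 340)/(-124)) = -11577*(-24401 - 1/124*253) = -11577*(-24401 - 253/124) = -11577*(-3025977/124) = 35031735729/124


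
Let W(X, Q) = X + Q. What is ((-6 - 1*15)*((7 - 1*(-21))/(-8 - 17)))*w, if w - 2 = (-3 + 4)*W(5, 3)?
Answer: 1176/5 ≈ 235.20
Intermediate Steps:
W(X, Q) = Q + X
w = 10 (w = 2 + (-3 + 4)*(3 + 5) = 2 + 1*8 = 2 + 8 = 10)
((-6 - 1*15)*((7 - 1*(-21))/(-8 - 17)))*w = ((-6 - 1*15)*((7 - 1*(-21))/(-8 - 17)))*10 = ((-6 - 15)*((7 + 21)/(-25)))*10 = -588*(-1)/25*10 = -21*(-28/25)*10 = (588/25)*10 = 1176/5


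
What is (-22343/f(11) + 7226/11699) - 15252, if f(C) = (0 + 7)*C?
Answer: -14000186751/900823 ≈ -15542.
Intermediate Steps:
f(C) = 7*C
(-22343/f(11) + 7226/11699) - 15252 = (-22343/(7*11) + 7226/11699) - 15252 = (-22343/77 + 7226*(1/11699)) - 15252 = (-22343*1/77 + 7226/11699) - 15252 = (-22343/77 + 7226/11699) - 15252 = -260834355/900823 - 15252 = -14000186751/900823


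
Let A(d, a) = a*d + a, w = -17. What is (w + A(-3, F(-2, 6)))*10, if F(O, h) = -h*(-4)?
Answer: -650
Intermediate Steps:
F(O, h) = 4*h
A(d, a) = a + a*d
(w + A(-3, F(-2, 6)))*10 = (-17 + (4*6)*(1 - 3))*10 = (-17 + 24*(-2))*10 = (-17 - 48)*10 = -65*10 = -650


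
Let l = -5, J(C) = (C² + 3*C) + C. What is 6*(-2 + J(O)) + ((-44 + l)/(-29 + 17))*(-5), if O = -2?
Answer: -677/12 ≈ -56.417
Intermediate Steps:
J(C) = C² + 4*C
6*(-2 + J(O)) + ((-44 + l)/(-29 + 17))*(-5) = 6*(-2 - 2*(4 - 2)) + ((-44 - 5)/(-29 + 17))*(-5) = 6*(-2 - 2*2) - 49/(-12)*(-5) = 6*(-2 - 4) - 49*(-1/12)*(-5) = 6*(-6) + (49/12)*(-5) = -36 - 245/12 = -677/12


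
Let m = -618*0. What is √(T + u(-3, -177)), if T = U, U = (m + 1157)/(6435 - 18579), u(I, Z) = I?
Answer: I*√28530051/3036 ≈ 1.7593*I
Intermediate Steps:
m = 0
U = -1157/12144 (U = (0 + 1157)/(6435 - 18579) = 1157/(-12144) = 1157*(-1/12144) = -1157/12144 ≈ -0.095273)
T = -1157/12144 ≈ -0.095273
√(T + u(-3, -177)) = √(-1157/12144 - 3) = √(-37589/12144) = I*√28530051/3036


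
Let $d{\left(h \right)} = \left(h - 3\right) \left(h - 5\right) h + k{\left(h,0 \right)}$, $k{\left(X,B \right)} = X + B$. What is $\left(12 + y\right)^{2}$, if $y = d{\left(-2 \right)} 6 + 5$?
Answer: $172225$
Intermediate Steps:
$k{\left(X,B \right)} = B + X$
$d{\left(h \right)} = h + h \left(-5 + h\right) \left(-3 + h\right)$ ($d{\left(h \right)} = \left(h - 3\right) \left(h - 5\right) h + \left(0 + h\right) = \left(-3 + h\right) \left(-5 + h\right) h + h = \left(-5 + h\right) \left(-3 + h\right) h + h = h \left(-5 + h\right) \left(-3 + h\right) + h = h + h \left(-5 + h\right) \left(-3 + h\right)$)
$y = -427$ ($y = - 2 \left(16 + \left(-2\right)^{2} - -16\right) 6 + 5 = - 2 \left(16 + 4 + 16\right) 6 + 5 = \left(-2\right) 36 \cdot 6 + 5 = \left(-72\right) 6 + 5 = -432 + 5 = -427$)
$\left(12 + y\right)^{2} = \left(12 - 427\right)^{2} = \left(-415\right)^{2} = 172225$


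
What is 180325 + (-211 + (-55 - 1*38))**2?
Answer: 272741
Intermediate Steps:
180325 + (-211 + (-55 - 1*38))**2 = 180325 + (-211 + (-55 - 38))**2 = 180325 + (-211 - 93)**2 = 180325 + (-304)**2 = 180325 + 92416 = 272741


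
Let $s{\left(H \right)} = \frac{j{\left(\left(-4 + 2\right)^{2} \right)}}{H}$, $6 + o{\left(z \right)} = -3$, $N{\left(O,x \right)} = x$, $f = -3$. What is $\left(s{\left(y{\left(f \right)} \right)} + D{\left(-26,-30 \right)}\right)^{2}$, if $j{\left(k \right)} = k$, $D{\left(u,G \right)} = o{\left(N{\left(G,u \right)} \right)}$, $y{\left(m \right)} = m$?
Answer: $\frac{961}{9} \approx 106.78$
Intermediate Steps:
$o{\left(z \right)} = -9$ ($o{\left(z \right)} = -6 - 3 = -9$)
$D{\left(u,G \right)} = -9$
$s{\left(H \right)} = \frac{4}{H}$ ($s{\left(H \right)} = \frac{\left(-4 + 2\right)^{2}}{H} = \frac{\left(-2\right)^{2}}{H} = \frac{4}{H}$)
$\left(s{\left(y{\left(f \right)} \right)} + D{\left(-26,-30 \right)}\right)^{2} = \left(\frac{4}{-3} - 9\right)^{2} = \left(4 \left(- \frac{1}{3}\right) - 9\right)^{2} = \left(- \frac{4}{3} - 9\right)^{2} = \left(- \frac{31}{3}\right)^{2} = \frac{961}{9}$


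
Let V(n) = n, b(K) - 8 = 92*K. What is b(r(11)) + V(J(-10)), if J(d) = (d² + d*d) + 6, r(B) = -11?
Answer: -798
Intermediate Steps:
b(K) = 8 + 92*K
J(d) = 6 + 2*d² (J(d) = (d² + d²) + 6 = 2*d² + 6 = 6 + 2*d²)
b(r(11)) + V(J(-10)) = (8 + 92*(-11)) + (6 + 2*(-10)²) = (8 - 1012) + (6 + 2*100) = -1004 + (6 + 200) = -1004 + 206 = -798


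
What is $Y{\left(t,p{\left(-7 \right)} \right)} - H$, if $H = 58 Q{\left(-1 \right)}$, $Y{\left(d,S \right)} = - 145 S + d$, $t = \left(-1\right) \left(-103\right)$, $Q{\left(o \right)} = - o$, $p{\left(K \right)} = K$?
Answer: $1060$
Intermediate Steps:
$t = 103$
$Y{\left(d,S \right)} = d - 145 S$
$H = 58$ ($H = 58 \left(\left(-1\right) \left(-1\right)\right) = 58 \cdot 1 = 58$)
$Y{\left(t,p{\left(-7 \right)} \right)} - H = \left(103 - -1015\right) - 58 = \left(103 + 1015\right) - 58 = 1118 - 58 = 1060$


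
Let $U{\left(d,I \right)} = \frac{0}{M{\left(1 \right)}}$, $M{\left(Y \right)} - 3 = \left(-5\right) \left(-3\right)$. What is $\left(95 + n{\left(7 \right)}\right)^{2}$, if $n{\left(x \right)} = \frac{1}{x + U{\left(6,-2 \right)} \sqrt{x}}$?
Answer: $\frac{443556}{49} \approx 9052.2$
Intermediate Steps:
$M{\left(Y \right)} = 18$ ($M{\left(Y \right)} = 3 - -15 = 3 + 15 = 18$)
$U{\left(d,I \right)} = 0$ ($U{\left(d,I \right)} = \frac{0}{18} = 0 \cdot \frac{1}{18} = 0$)
$n{\left(x \right)} = \frac{1}{x}$ ($n{\left(x \right)} = \frac{1}{x + 0 \sqrt{x}} = \frac{1}{x + 0} = \frac{1}{x}$)
$\left(95 + n{\left(7 \right)}\right)^{2} = \left(95 + \frac{1}{7}\right)^{2} = \left(\frac{666}{7}\right)^{2} = \frac{443556}{49}$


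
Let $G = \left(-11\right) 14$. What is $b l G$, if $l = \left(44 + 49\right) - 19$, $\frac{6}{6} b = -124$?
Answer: $1413104$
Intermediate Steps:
$b = -124$
$l = 74$ ($l = 93 - 19 = 74$)
$G = -154$
$b l G = \left(-124\right) 74 \left(-154\right) = \left(-9176\right) \left(-154\right) = 1413104$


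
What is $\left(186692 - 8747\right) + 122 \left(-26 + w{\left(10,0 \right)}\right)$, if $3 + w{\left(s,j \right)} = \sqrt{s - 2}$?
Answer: $174407 + 244 \sqrt{2} \approx 1.7475 \cdot 10^{5}$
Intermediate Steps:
$w{\left(s,j \right)} = -3 + \sqrt{-2 + s}$ ($w{\left(s,j \right)} = -3 + \sqrt{s - 2} = -3 + \sqrt{-2 + s}$)
$\left(186692 - 8747\right) + 122 \left(-26 + w{\left(10,0 \right)}\right) = \left(186692 - 8747\right) + 122 \left(-26 - \left(3 - \sqrt{-2 + 10}\right)\right) = 177945 + 122 \left(-26 - \left(3 - \sqrt{8}\right)\right) = 177945 + 122 \left(-26 - \left(3 - 2 \sqrt{2}\right)\right) = 177945 + 122 \left(-29 + 2 \sqrt{2}\right) = 177945 - \left(3538 - 244 \sqrt{2}\right) = 174407 + 244 \sqrt{2}$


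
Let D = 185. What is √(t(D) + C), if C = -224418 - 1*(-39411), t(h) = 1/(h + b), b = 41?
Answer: I*√9449417306/226 ≈ 430.12*I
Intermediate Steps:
t(h) = 1/(41 + h) (t(h) = 1/(h + 41) = 1/(41 + h))
C = -185007 (C = -224418 + 39411 = -185007)
√(t(D) + C) = √(1/(41 + 185) - 185007) = √(1/226 - 185007) = √(-41811581/226) = I*√9449417306/226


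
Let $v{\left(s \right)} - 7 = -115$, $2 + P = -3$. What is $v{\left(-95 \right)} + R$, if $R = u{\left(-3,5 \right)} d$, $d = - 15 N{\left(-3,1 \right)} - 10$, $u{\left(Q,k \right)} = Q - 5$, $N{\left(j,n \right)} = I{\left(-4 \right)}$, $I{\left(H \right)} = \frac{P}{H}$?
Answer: $122$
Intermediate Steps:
$P = -5$ ($P = -2 - 3 = -5$)
$v{\left(s \right)} = -108$ ($v{\left(s \right)} = 7 - 115 = -108$)
$I{\left(H \right)} = - \frac{5}{H}$
$N{\left(j,n \right)} = \frac{5}{4}$ ($N{\left(j,n \right)} = - \frac{5}{-4} = \left(-5\right) \left(- \frac{1}{4}\right) = \frac{5}{4}$)
$u{\left(Q,k \right)} = -5 + Q$
$d = - \frac{115}{4}$ ($d = \left(-15\right) \frac{5}{4} - 10 = - \frac{75}{4} - 10 = - \frac{115}{4} \approx -28.75$)
$R = 230$ ($R = \left(-5 - 3\right) \left(- \frac{115}{4}\right) = \left(-8\right) \left(- \frac{115}{4}\right) = 230$)
$v{\left(-95 \right)} + R = -108 + 230 = 122$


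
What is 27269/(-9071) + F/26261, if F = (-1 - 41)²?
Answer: -700109965/238213531 ≈ -2.9390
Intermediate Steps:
F = 1764 (F = (-42)² = 1764)
27269/(-9071) + F/26261 = 27269/(-9071) + 1764/26261 = 27269*(-1/9071) + 1764*(1/26261) = -27269/9071 + 1764/26261 = -700109965/238213531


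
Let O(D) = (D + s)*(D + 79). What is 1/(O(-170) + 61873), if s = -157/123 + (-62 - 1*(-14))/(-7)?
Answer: 123/9450724 ≈ 1.3015e-5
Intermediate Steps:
s = 4805/861 (s = -157*1/123 + (-62 + 14)*(-⅐) = -157/123 - 48*(-⅐) = -157/123 + 48/7 = 4805/861 ≈ 5.5807)
O(D) = (79 + D)*(4805/861 + D) (O(D) = (D + 4805/861)*(D + 79) = (4805/861 + D)*(79 + D) = (79 + D)*(4805/861 + D))
1/(O(-170) + 61873) = 1/((379595/861 + (-170)² + (72824/861)*(-170)) + 61873) = 1/((379595/861 + 28900 - 12380080/861) + 61873) = 1/(1840345/123 + 61873) = 1/(9450724/123) = 123/9450724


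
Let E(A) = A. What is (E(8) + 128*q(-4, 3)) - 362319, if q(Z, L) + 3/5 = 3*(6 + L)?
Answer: -1794659/5 ≈ -3.5893e+5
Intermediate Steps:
q(Z, L) = 87/5 + 3*L (q(Z, L) = -3/5 + 3*(6 + L) = -3/5 + (18 + 3*L) = 87/5 + 3*L)
(E(8) + 128*q(-4, 3)) - 362319 = (8 + 128*(87/5 + 3*3)) - 362319 = (8 + 128*(87/5 + 9)) - 362319 = (8 + 128*(132/5)) - 362319 = (8 + 16896/5) - 362319 = 16936/5 - 362319 = -1794659/5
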